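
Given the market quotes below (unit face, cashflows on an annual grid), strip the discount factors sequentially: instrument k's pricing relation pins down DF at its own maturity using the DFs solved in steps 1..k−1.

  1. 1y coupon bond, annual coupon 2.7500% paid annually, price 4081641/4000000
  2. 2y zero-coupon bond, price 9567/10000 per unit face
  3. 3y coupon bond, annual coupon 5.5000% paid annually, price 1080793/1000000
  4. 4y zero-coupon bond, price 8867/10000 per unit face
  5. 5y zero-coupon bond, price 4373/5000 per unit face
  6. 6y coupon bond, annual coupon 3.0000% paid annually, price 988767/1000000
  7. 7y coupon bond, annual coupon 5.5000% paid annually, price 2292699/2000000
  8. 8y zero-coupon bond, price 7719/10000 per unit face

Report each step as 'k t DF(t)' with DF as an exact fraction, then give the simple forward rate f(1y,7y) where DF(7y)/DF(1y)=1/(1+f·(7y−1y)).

1 1 9931/10000
2 2 9567/10000
3 3 2307/2500
4 4 8867/10000
5 5 4373/5000
6 6 33/40
7 7 401/500
8 8 7719/10000
f(1y,7y) = ((9931/10000)/(401/500) − 1)/(6) = 637/16040 ≈ 3.9713%

step 1 [1y] bond c/1=11/400: DF=(4081641/4000000 − 11/400·(0))/(1+11/400) = 9931/10000 ≈ 0.993100
step 2 [2y] zero: DF = P = 9567/10000 ≈ 0.956700
step 3 [3y] bond c/1=11/200: DF=(1080793/1000000 − 11/200·(0.993100+0.956700))/(1+11/200) = 2307/2500 ≈ 0.922800
step 4 [4y] zero: DF = P = 8867/10000 ≈ 0.886700
step 5 [5y] zero: DF = P = 4373/5000 ≈ 0.874600
step 6 [6y] bond c/1=3/100: DF=(988767/1000000 − 3/100·(0.993100+0.956700+0.922800+0.886700+0.874600))/(1+3/100) = 33/40 ≈ 0.825000
step 7 [7y] bond c/1=11/200: DF=(2292699/2000000 − 11/200·(0.993100+0.956700+0.922800+0.886700+0.874600+0.825000))/(1+11/200) = 401/500 ≈ 0.802000
step 8 [8y] zero: DF = P = 7719/10000 ≈ 0.771900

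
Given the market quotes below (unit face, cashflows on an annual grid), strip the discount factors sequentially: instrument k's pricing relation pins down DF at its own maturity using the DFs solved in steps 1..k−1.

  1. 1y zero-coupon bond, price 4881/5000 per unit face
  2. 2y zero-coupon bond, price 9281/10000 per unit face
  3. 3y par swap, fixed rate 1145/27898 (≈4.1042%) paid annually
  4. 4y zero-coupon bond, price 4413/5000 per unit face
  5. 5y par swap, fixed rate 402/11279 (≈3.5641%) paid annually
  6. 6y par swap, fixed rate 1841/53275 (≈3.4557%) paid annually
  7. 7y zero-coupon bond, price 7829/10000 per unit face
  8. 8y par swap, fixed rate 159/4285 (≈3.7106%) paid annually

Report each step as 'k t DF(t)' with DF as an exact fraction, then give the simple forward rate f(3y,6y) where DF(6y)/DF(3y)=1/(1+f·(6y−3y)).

step 1 [1y] zero: DF = P = 4881/5000 ≈ 0.976200
step 2 [2y] zero: DF = P = 9281/10000 ≈ 0.928100
step 3 [3y] swap r/1=1145/27898: DF=(1 − 1145/27898·(0.976200+0.928100))/(1+1145/27898) = 1771/2000 ≈ 0.885500
step 4 [4y] zero: DF = P = 4413/5000 ≈ 0.882600
step 5 [5y] swap r/1=402/11279: DF=(1 − 402/11279·(0.976200+0.928100+0.885500+0.882600))/(1+402/11279) = 1049/1250 ≈ 0.839200
step 6 [6y] swap r/1=1841/53275: DF=(1 − 1841/53275·(0.976200+0.928100+0.885500+0.882600+0.839200))/(1+1841/53275) = 8159/10000 ≈ 0.815900
step 7 [7y] zero: DF = P = 7829/10000 ≈ 0.782900
step 8 [8y] swap r/1=159/4285: DF=(1 − 159/4285·(0.976200+0.928100+0.885500+0.882600+0.839200+0.815900+0.782900))/(1+159/4285) = 466/625 ≈ 0.745600

1 1 4881/5000
2 2 9281/10000
3 3 1771/2000
4 4 4413/5000
5 5 1049/1250
6 6 8159/10000
7 7 7829/10000
8 8 466/625
f(3y,6y) = ((1771/2000)/(8159/10000) − 1)/(3) = 232/8159 ≈ 2.8435%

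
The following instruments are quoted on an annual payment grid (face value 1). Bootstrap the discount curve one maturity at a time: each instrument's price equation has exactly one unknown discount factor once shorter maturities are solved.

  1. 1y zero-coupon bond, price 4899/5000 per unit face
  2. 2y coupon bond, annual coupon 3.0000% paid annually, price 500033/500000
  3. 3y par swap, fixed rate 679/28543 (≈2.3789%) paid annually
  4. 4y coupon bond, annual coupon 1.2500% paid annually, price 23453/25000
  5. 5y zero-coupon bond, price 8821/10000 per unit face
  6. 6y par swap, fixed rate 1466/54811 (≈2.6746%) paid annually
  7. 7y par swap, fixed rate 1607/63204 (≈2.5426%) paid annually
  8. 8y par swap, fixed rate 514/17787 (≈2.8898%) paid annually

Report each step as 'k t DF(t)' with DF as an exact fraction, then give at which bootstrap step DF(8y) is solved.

1 1 4899/5000
2 2 589/625
3 3 9321/10000
4 4 8913/10000
5 5 8821/10000
6 6 4267/5000
7 7 8393/10000
8 8 993/1250
DF(8y) is solved at step 8

step 1 [1y] zero: DF = P = 4899/5000 ≈ 0.979800
step 2 [2y] bond c/1=3/100: DF=(500033/500000 − 3/100·(0.979800))/(1+3/100) = 589/625 ≈ 0.942400
step 3 [3y] swap r/1=679/28543: DF=(1 − 679/28543·(0.979800+0.942400))/(1+679/28543) = 9321/10000 ≈ 0.932100
step 4 [4y] bond c/1=1/80: DF=(23453/25000 − 1/80·(0.979800+0.942400+0.932100))/(1+1/80) = 8913/10000 ≈ 0.891300
step 5 [5y] zero: DF = P = 8821/10000 ≈ 0.882100
step 6 [6y] swap r/1=1466/54811: DF=(1 − 1466/54811·(0.979800+0.942400+0.932100+0.891300+0.882100))/(1+1466/54811) = 4267/5000 ≈ 0.853400
step 7 [7y] swap r/1=1607/63204: DF=(1 − 1607/63204·(0.979800+0.942400+0.932100+0.891300+0.882100+0.853400))/(1+1607/63204) = 8393/10000 ≈ 0.839300
step 8 [8y] swap r/1=514/17787: DF=(1 − 514/17787·(0.979800+0.942400+0.932100+0.891300+0.882100+0.853400+0.839300))/(1+514/17787) = 993/1250 ≈ 0.794400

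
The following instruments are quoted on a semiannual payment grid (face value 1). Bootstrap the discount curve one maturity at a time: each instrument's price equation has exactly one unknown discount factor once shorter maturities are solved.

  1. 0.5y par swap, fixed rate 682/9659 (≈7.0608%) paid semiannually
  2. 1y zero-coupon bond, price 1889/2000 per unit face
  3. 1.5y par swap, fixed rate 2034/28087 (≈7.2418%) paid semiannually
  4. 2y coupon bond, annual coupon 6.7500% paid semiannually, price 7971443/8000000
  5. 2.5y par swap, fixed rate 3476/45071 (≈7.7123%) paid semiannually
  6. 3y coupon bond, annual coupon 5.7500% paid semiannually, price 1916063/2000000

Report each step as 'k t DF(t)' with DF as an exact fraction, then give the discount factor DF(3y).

step 1 [0.5y] swap r/2=341/9659: DF=(1 − 341/9659·(0))/(1+341/9659) = 9659/10000 ≈ 0.965900
step 2 [1y] zero: DF = P = 1889/2000 ≈ 0.944500
step 3 [1.5y] swap r/2=1017/28087: DF=(1 − 1017/28087·(0.965900+0.944500))/(1+1017/28087) = 8983/10000 ≈ 0.898300
step 4 [2y] bond c/2=27/800: DF=(7971443/8000000 − 27/800·(0.965900+0.944500+0.898300))/(1+27/800) = 4361/5000 ≈ 0.872200
step 5 [2.5y] swap r/2=1738/45071: DF=(1 − 1738/45071·(0.965900+0.944500+0.898300+0.872200))/(1+1738/45071) = 4131/5000 ≈ 0.826200
step 6 [3y] bond c/2=23/800: DF=(1916063/2000000 − 23/800·(0.965900+0.944500+0.898300+0.872200+0.826200))/(1+23/800) = 8053/10000 ≈ 0.805300

1 1/2 9659/10000
2 1 1889/2000
3 3/2 8983/10000
4 2 4361/5000
5 5/2 4131/5000
6 3 8053/10000
DF(3y) = 8053/10000 ≈ 0.805300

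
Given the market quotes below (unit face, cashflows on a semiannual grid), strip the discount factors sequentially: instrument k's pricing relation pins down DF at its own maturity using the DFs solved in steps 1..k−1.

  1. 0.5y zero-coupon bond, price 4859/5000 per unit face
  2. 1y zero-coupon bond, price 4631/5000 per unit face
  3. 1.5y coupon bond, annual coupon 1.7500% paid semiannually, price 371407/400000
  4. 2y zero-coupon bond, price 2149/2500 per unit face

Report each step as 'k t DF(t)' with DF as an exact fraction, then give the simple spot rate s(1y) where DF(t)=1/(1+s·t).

1 1/2 4859/5000
2 1 4631/5000
3 3/2 113/125
4 2 2149/2500
s(1y) = (1/(4631/5000) − 1)/(1) = 369/4631 ≈ 7.9680%

step 1 [0.5y] zero: DF = P = 4859/5000 ≈ 0.971800
step 2 [1y] zero: DF = P = 4631/5000 ≈ 0.926200
step 3 [1.5y] bond c/2=7/800: DF=(371407/400000 − 7/800·(0.971800+0.926200))/(1+7/800) = 113/125 ≈ 0.904000
step 4 [2y] zero: DF = P = 2149/2500 ≈ 0.859600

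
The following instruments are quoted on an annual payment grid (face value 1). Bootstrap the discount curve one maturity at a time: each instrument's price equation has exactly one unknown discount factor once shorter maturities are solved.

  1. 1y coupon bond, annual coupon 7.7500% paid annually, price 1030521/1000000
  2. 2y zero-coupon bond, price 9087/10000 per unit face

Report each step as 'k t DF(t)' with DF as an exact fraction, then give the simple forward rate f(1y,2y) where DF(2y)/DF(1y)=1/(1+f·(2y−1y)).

1 1 2391/2500
2 2 9087/10000
f(1y,2y) = ((2391/2500)/(9087/10000) − 1)/(1) = 159/3029 ≈ 5.2493%

step 1 [1y] bond c/1=31/400: DF=(1030521/1000000 − 31/400·(0))/(1+31/400) = 2391/2500 ≈ 0.956400
step 2 [2y] zero: DF = P = 9087/10000 ≈ 0.908700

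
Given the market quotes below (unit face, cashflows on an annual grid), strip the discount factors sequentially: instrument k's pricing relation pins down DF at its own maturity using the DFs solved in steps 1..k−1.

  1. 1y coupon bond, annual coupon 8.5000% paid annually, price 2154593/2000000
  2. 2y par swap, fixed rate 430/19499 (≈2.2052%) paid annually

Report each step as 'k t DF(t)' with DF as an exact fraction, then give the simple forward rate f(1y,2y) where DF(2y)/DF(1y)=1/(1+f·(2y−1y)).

step 1 [1y] bond c/1=17/200: DF=(2154593/2000000 − 17/200·(0))/(1+17/200) = 9929/10000 ≈ 0.992900
step 2 [2y] swap r/1=430/19499: DF=(1 − 430/19499·(0.992900))/(1+430/19499) = 957/1000 ≈ 0.957000

1 1 9929/10000
2 2 957/1000
f(1y,2y) = ((9929/10000)/(957/1000) − 1)/(1) = 359/9570 ≈ 3.7513%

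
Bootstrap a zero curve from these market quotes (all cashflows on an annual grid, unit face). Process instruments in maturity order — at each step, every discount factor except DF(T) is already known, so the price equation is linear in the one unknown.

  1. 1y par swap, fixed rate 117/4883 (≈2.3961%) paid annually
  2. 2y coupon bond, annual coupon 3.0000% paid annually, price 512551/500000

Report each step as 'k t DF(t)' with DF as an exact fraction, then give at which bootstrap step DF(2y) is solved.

1 1 4883/5000
2 2 2417/2500
DF(2y) is solved at step 2

step 1 [1y] swap r/1=117/4883: DF=(1 − 117/4883·(0))/(1+117/4883) = 4883/5000 ≈ 0.976600
step 2 [2y] bond c/1=3/100: DF=(512551/500000 − 3/100·(0.976600))/(1+3/100) = 2417/2500 ≈ 0.966800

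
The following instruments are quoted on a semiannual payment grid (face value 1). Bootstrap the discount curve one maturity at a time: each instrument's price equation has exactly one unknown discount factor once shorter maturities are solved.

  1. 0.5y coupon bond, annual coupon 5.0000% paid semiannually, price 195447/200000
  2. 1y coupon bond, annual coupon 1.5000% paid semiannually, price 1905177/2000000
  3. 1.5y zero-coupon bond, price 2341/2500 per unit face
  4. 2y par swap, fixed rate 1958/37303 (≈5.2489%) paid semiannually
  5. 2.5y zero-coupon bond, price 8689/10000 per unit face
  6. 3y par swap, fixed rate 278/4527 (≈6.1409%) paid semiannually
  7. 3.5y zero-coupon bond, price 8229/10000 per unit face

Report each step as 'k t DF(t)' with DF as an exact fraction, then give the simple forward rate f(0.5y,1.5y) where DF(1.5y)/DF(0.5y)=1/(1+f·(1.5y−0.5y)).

1 1/2 4767/5000
2 1 1173/1250
3 3/2 2341/2500
4 2 9021/10000
5 5/2 8689/10000
6 3 2083/2500
7 7/2 8229/10000
f(0.5y,1.5y) = ((4767/5000)/(2341/2500) − 1)/(1) = 85/4682 ≈ 1.8155%

step 1 [0.5y] bond c/2=1/40: DF=(195447/200000 − 1/40·(0))/(1+1/40) = 4767/5000 ≈ 0.953400
step 2 [1y] bond c/2=3/400: DF=(1905177/2000000 − 3/400·(0.953400))/(1+3/400) = 1173/1250 ≈ 0.938400
step 3 [1.5y] zero: DF = P = 2341/2500 ≈ 0.936400
step 4 [2y] swap r/2=979/37303: DF=(1 − 979/37303·(0.953400+0.938400+0.936400))/(1+979/37303) = 9021/10000 ≈ 0.902100
step 5 [2.5y] zero: DF = P = 8689/10000 ≈ 0.868900
step 6 [3y] swap r/2=139/4527: DF=(1 − 139/4527·(0.953400+0.938400+0.936400+0.902100+0.868900))/(1+139/4527) = 2083/2500 ≈ 0.833200
step 7 [3.5y] zero: DF = P = 8229/10000 ≈ 0.822900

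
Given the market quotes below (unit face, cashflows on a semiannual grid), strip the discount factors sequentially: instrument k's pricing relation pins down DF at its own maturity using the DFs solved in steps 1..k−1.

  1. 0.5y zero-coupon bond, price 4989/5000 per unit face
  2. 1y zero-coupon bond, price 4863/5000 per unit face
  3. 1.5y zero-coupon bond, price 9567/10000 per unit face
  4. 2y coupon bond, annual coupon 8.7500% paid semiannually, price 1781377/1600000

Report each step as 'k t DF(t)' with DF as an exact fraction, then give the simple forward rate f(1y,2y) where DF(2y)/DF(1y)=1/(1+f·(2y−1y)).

1 1/2 4989/5000
2 1 4863/5000
3 3/2 9567/10000
4 2 118/125
f(1y,2y) = ((4863/5000)/(118/125) − 1)/(1) = 143/4720 ≈ 3.0297%

step 1 [0.5y] zero: DF = P = 4989/5000 ≈ 0.997800
step 2 [1y] zero: DF = P = 4863/5000 ≈ 0.972600
step 3 [1.5y] zero: DF = P = 9567/10000 ≈ 0.956700
step 4 [2y] bond c/2=7/160: DF=(1781377/1600000 − 7/160·(0.997800+0.972600+0.956700))/(1+7/160) = 118/125 ≈ 0.944000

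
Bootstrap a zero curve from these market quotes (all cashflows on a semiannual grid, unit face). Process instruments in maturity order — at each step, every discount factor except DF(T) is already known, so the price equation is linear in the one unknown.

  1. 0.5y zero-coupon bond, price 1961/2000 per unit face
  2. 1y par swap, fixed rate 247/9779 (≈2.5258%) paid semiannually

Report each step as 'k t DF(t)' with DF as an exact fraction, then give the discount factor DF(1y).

step 1 [0.5y] zero: DF = P = 1961/2000 ≈ 0.980500
step 2 [1y] swap r/2=247/19558: DF=(1 − 247/19558·(0.980500))/(1+247/19558) = 9753/10000 ≈ 0.975300

1 1/2 1961/2000
2 1 9753/10000
DF(1y) = 9753/10000 ≈ 0.975300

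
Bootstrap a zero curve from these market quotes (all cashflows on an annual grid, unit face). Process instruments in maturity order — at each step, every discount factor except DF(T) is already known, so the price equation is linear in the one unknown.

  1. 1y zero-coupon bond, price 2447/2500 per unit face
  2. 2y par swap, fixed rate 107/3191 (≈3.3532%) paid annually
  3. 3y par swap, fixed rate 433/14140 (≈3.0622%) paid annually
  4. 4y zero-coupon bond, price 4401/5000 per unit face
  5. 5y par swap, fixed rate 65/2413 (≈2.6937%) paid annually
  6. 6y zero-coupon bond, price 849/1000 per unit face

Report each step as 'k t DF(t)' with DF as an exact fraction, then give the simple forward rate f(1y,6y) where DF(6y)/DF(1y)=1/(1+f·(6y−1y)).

step 1 [1y] zero: DF = P = 2447/2500 ≈ 0.978800
step 2 [2y] swap r/1=107/3191: DF=(1 − 107/3191·(0.978800))/(1+107/3191) = 4679/5000 ≈ 0.935800
step 3 [3y] swap r/1=433/14140: DF=(1 − 433/14140·(0.978800+0.935800))/(1+433/14140) = 4567/5000 ≈ 0.913400
step 4 [4y] zero: DF = P = 4401/5000 ≈ 0.880200
step 5 [5y] swap r/1=65/2413: DF=(1 − 65/2413·(0.978800+0.935800+0.913400+0.880200))/(1+65/2413) = 1753/2000 ≈ 0.876500
step 6 [6y] zero: DF = P = 849/1000 ≈ 0.849000

1 1 2447/2500
2 2 4679/5000
3 3 4567/5000
4 4 4401/5000
5 5 1753/2000
6 6 849/1000
f(1y,6y) = ((2447/2500)/(849/1000) − 1)/(5) = 649/21225 ≈ 3.0577%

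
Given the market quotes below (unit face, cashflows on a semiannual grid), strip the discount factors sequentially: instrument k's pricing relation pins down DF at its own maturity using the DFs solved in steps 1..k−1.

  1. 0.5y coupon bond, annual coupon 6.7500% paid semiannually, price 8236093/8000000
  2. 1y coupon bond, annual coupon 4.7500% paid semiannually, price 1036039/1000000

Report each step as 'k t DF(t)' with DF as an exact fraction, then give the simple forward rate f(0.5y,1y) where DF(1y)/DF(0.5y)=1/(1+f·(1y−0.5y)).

step 1 [0.5y] bond c/2=27/800: DF=(8236093/8000000 − 27/800·(0))/(1+27/800) = 9959/10000 ≈ 0.995900
step 2 [1y] bond c/2=19/800: DF=(1036039/1000000 − 19/800·(0.995900))/(1+19/800) = 9889/10000 ≈ 0.988900

1 1/2 9959/10000
2 1 9889/10000
f(0.5y,1y) = ((9959/10000)/(9889/10000) − 1)/(1/2) = 140/9889 ≈ 1.4157%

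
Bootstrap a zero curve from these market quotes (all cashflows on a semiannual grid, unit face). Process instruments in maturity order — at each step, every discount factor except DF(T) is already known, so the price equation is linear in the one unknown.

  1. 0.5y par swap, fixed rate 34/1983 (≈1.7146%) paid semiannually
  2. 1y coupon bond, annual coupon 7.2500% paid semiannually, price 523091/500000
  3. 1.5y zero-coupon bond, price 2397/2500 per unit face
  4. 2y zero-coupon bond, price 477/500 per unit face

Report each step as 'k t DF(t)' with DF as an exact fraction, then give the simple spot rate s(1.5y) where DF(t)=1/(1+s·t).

1 1/2 1983/2000
2 1 9749/10000
3 3/2 2397/2500
4 2 477/500
s(1.5y) = (1/(2397/2500) − 1)/(3/2) = 206/7191 ≈ 2.8647%

step 1 [0.5y] swap r/2=17/1983: DF=(1 − 17/1983·(0))/(1+17/1983) = 1983/2000 ≈ 0.991500
step 2 [1y] bond c/2=29/800: DF=(523091/500000 − 29/800·(0.991500))/(1+29/800) = 9749/10000 ≈ 0.974900
step 3 [1.5y] zero: DF = P = 2397/2500 ≈ 0.958800
step 4 [2y] zero: DF = P = 477/500 ≈ 0.954000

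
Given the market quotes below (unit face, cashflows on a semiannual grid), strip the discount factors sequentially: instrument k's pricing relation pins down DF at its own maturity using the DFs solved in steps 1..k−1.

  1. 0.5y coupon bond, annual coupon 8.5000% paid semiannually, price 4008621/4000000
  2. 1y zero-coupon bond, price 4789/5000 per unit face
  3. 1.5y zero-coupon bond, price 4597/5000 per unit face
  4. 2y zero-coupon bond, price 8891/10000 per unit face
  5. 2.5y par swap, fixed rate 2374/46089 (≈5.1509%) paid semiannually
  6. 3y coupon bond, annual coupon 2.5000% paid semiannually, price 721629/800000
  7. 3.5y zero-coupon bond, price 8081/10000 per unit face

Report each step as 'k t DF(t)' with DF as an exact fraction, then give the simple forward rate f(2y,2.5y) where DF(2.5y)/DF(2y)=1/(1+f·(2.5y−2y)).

step 1 [0.5y] bond c/2=17/400: DF=(4008621/4000000 − 17/400·(0))/(1+17/400) = 9613/10000 ≈ 0.961300
step 2 [1y] zero: DF = P = 4789/5000 ≈ 0.957800
step 3 [1.5y] zero: DF = P = 4597/5000 ≈ 0.919400
step 4 [2y] zero: DF = P = 8891/10000 ≈ 0.889100
step 5 [2.5y] swap r/2=1187/46089: DF=(1 − 1187/46089·(0.961300+0.957800+0.919400+0.889100))/(1+1187/46089) = 8813/10000 ≈ 0.881300
step 6 [3y] bond c/2=1/80: DF=(721629/800000 − 1/80·(0.961300+0.957800+0.919400+0.889100+0.881300))/(1+1/80) = 417/500 ≈ 0.834000
step 7 [3.5y] zero: DF = P = 8081/10000 ≈ 0.808100

1 1/2 9613/10000
2 1 4789/5000
3 3/2 4597/5000
4 2 8891/10000
5 5/2 8813/10000
6 3 417/500
7 7/2 8081/10000
f(2y,2.5y) = ((8891/10000)/(8813/10000) − 1)/(1/2) = 156/8813 ≈ 1.7701%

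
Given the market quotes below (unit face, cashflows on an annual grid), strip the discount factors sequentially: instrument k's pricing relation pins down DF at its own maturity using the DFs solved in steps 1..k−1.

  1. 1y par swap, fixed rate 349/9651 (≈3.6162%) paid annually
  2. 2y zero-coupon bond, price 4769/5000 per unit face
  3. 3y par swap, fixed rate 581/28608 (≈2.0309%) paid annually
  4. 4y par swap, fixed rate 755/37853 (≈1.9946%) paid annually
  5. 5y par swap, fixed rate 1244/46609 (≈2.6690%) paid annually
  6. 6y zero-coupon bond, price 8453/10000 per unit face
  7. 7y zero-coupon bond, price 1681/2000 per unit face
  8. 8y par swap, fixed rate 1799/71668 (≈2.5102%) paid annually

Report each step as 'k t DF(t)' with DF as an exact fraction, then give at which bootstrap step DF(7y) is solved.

1 1 9651/10000
2 2 4769/5000
3 3 9419/10000
4 4 1849/2000
5 5 2189/2500
6 6 8453/10000
7 7 1681/2000
8 8 8201/10000
DF(7y) is solved at step 7

step 1 [1y] swap r/1=349/9651: DF=(1 − 349/9651·(0))/(1+349/9651) = 9651/10000 ≈ 0.965100
step 2 [2y] zero: DF = P = 4769/5000 ≈ 0.953800
step 3 [3y] swap r/1=581/28608: DF=(1 − 581/28608·(0.965100+0.953800))/(1+581/28608) = 9419/10000 ≈ 0.941900
step 4 [4y] swap r/1=755/37853: DF=(1 − 755/37853·(0.965100+0.953800+0.941900))/(1+755/37853) = 1849/2000 ≈ 0.924500
step 5 [5y] swap r/1=1244/46609: DF=(1 − 1244/46609·(0.965100+0.953800+0.941900+0.924500))/(1+1244/46609) = 2189/2500 ≈ 0.875600
step 6 [6y] zero: DF = P = 8453/10000 ≈ 0.845300
step 7 [7y] zero: DF = P = 1681/2000 ≈ 0.840500
step 8 [8y] swap r/1=1799/71668: DF=(1 − 1799/71668·(0.965100+0.953800+0.941900+0.924500+0.875600+0.845300+0.840500))/(1+1799/71668) = 8201/10000 ≈ 0.820100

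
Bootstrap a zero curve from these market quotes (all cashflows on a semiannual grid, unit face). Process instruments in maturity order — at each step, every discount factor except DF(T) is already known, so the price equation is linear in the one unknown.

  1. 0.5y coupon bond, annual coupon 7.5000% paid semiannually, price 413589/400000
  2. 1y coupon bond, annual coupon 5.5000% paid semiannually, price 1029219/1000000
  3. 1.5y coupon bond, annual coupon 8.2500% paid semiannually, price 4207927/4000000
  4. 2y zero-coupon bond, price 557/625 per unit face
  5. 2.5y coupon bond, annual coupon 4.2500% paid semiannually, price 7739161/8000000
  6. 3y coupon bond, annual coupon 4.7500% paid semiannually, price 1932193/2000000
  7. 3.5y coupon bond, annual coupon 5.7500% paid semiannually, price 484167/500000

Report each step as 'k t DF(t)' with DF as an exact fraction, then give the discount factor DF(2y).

1 1/2 4983/5000
2 1 39/40
3 3/2 4661/5000
4 2 557/625
5 5/2 8683/10000
6 3 1671/2000
7 7/2 1969/2500
DF(2y) = 557/625 ≈ 0.891200

step 1 [0.5y] bond c/2=3/80: DF=(413589/400000 − 3/80·(0))/(1+3/80) = 4983/5000 ≈ 0.996600
step 2 [1y] bond c/2=11/400: DF=(1029219/1000000 − 11/400·(0.996600))/(1+11/400) = 39/40 ≈ 0.975000
step 3 [1.5y] bond c/2=33/800: DF=(4207927/4000000 − 33/800·(0.996600+0.975000))/(1+33/800) = 4661/5000 ≈ 0.932200
step 4 [2y] zero: DF = P = 557/625 ≈ 0.891200
step 5 [2.5y] bond c/2=17/800: DF=(7739161/8000000 − 17/800·(0.996600+0.975000+0.932200+0.891200))/(1+17/800) = 8683/10000 ≈ 0.868300
step 6 [3y] bond c/2=19/800: DF=(1932193/2000000 − 19/800·(0.996600+0.975000+0.932200+0.891200+0.868300))/(1+19/800) = 1671/2000 ≈ 0.835500
step 7 [3.5y] bond c/2=23/800: DF=(484167/500000 − 23/800·(0.996600+0.975000+0.932200+0.891200+0.868300+0.835500))/(1+23/800) = 1969/2500 ≈ 0.787600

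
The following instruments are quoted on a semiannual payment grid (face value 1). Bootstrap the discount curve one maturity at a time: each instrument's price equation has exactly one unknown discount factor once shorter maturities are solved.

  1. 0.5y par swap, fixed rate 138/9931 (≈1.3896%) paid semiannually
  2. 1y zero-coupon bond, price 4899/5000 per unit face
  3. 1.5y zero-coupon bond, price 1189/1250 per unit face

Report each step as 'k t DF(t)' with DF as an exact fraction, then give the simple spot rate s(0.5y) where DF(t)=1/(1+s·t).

1 1/2 9931/10000
2 1 4899/5000
3 3/2 1189/1250
s(0.5y) = (1/(9931/10000) − 1)/(1/2) = 138/9931 ≈ 1.3896%

step 1 [0.5y] swap r/2=69/9931: DF=(1 − 69/9931·(0))/(1+69/9931) = 9931/10000 ≈ 0.993100
step 2 [1y] zero: DF = P = 4899/5000 ≈ 0.979800
step 3 [1.5y] zero: DF = P = 1189/1250 ≈ 0.951200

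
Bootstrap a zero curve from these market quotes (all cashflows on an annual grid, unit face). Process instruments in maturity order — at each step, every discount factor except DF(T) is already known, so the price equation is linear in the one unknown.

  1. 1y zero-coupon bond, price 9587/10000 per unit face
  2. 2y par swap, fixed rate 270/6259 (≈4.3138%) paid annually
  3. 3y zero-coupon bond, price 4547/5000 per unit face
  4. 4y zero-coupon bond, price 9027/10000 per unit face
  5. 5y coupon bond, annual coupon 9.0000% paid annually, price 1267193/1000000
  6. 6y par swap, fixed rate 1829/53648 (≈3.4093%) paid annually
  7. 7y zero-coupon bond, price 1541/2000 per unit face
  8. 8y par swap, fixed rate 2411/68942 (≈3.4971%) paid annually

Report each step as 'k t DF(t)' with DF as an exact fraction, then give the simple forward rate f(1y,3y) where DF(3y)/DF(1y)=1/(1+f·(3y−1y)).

1 1 9587/10000
2 2 919/1000
3 3 4547/5000
4 4 9027/10000
5 5 8579/10000
6 6 8171/10000
7 7 1541/2000
8 8 7589/10000
f(1y,3y) = ((9587/10000)/(4547/5000) − 1)/(2) = 493/18188 ≈ 2.7106%

step 1 [1y] zero: DF = P = 9587/10000 ≈ 0.958700
step 2 [2y] swap r/1=270/6259: DF=(1 − 270/6259·(0.958700))/(1+270/6259) = 919/1000 ≈ 0.919000
step 3 [3y] zero: DF = P = 4547/5000 ≈ 0.909400
step 4 [4y] zero: DF = P = 9027/10000 ≈ 0.902700
step 5 [5y] bond c/1=9/100: DF=(1267193/1000000 − 9/100·(0.958700+0.919000+0.909400+0.902700))/(1+9/100) = 8579/10000 ≈ 0.857900
step 6 [6y] swap r/1=1829/53648: DF=(1 − 1829/53648·(0.958700+0.919000+0.909400+0.902700+0.857900))/(1+1829/53648) = 8171/10000 ≈ 0.817100
step 7 [7y] zero: DF = P = 1541/2000 ≈ 0.770500
step 8 [8y] swap r/1=2411/68942: DF=(1 − 2411/68942·(0.958700+0.919000+0.909400+0.902700+0.857900+0.817100+0.770500))/(1+2411/68942) = 7589/10000 ≈ 0.758900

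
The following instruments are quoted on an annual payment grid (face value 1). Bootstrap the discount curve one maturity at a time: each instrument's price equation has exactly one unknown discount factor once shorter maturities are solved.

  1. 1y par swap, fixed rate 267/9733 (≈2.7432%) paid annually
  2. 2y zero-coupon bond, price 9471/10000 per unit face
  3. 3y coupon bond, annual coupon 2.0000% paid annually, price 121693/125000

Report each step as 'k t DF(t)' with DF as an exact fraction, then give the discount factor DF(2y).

step 1 [1y] swap r/1=267/9733: DF=(1 − 267/9733·(0))/(1+267/9733) = 9733/10000 ≈ 0.973300
step 2 [2y] zero: DF = P = 9471/10000 ≈ 0.947100
step 3 [3y] bond c/1=1/50: DF=(121693/125000 − 1/50·(0.973300+0.947100))/(1+1/50) = 573/625 ≈ 0.916800

1 1 9733/10000
2 2 9471/10000
3 3 573/625
DF(2y) = 9471/10000 ≈ 0.947100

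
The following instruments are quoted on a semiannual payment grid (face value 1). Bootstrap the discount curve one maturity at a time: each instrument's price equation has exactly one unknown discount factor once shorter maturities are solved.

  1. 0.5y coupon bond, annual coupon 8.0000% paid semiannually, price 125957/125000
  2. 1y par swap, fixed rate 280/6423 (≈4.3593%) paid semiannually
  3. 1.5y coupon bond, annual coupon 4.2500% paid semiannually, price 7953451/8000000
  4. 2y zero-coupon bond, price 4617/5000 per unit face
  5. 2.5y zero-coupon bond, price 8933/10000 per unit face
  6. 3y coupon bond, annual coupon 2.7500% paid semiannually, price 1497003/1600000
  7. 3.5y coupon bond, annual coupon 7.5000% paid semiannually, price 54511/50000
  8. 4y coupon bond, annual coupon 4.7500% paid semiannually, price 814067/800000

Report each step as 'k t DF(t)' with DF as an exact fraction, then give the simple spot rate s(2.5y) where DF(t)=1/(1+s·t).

1 1/2 9689/10000
2 1 479/500
3 3/2 4667/5000
4 2 4617/5000
5 5/2 8933/10000
6 3 1719/2000
7 7/2 8507/10000
8 4 4229/5000
s(2.5y) = (1/(8933/10000) − 1)/(5/2) = 2134/44665 ≈ 4.7778%

step 1 [0.5y] bond c/2=1/25: DF=(125957/125000 − 1/25·(0))/(1+1/25) = 9689/10000 ≈ 0.968900
step 2 [1y] swap r/2=140/6423: DF=(1 − 140/6423·(0.968900))/(1+140/6423) = 479/500 ≈ 0.958000
step 3 [1.5y] bond c/2=17/800: DF=(7953451/8000000 − 17/800·(0.968900+0.958000))/(1+17/800) = 4667/5000 ≈ 0.933400
step 4 [2y] zero: DF = P = 4617/5000 ≈ 0.923400
step 5 [2.5y] zero: DF = P = 8933/10000 ≈ 0.893300
step 6 [3y] bond c/2=11/800: DF=(1497003/1600000 − 11/800·(0.968900+0.958000+0.933400+0.923400+0.893300))/(1+11/800) = 1719/2000 ≈ 0.859500
step 7 [3.5y] bond c/2=3/80: DF=(54511/50000 − 3/80·(0.968900+0.958000+0.933400+0.923400+0.893300+0.859500))/(1+3/80) = 8507/10000 ≈ 0.850700
step 8 [4y] bond c/2=19/800: DF=(814067/800000 − 19/800·(0.968900+0.958000+0.933400+0.923400+0.893300+0.859500+0.850700))/(1+19/800) = 4229/5000 ≈ 0.845800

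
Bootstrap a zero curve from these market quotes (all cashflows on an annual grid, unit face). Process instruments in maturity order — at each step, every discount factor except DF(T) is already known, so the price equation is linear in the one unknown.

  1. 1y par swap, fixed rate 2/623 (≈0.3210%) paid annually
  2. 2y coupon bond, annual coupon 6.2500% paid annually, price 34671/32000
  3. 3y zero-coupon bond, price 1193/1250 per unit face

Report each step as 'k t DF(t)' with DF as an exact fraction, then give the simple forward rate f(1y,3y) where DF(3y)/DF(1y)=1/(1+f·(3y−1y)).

step 1 [1y] swap r/1=2/623: DF=(1 − 2/623·(0))/(1+2/623) = 623/625 ≈ 0.996800
step 2 [2y] bond c/1=1/16: DF=(34671/32000 − 1/16·(0.996800))/(1+1/16) = 9611/10000 ≈ 0.961100
step 3 [3y] zero: DF = P = 1193/1250 ≈ 0.954400

1 1 623/625
2 2 9611/10000
3 3 1193/1250
f(1y,3y) = ((623/625)/(1193/1250) − 1)/(2) = 53/2386 ≈ 2.2213%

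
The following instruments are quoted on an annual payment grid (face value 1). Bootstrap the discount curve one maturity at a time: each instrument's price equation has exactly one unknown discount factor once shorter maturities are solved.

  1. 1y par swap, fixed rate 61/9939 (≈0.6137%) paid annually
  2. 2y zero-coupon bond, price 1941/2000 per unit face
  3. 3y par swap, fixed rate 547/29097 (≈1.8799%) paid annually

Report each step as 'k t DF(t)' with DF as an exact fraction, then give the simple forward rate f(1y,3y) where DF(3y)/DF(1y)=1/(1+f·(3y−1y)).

step 1 [1y] swap r/1=61/9939: DF=(1 − 61/9939·(0))/(1+61/9939) = 9939/10000 ≈ 0.993900
step 2 [2y] zero: DF = P = 1941/2000 ≈ 0.970500
step 3 [3y] swap r/1=547/29097: DF=(1 − 547/29097·(0.993900+0.970500))/(1+547/29097) = 9453/10000 ≈ 0.945300

1 1 9939/10000
2 2 1941/2000
3 3 9453/10000
f(1y,3y) = ((9939/10000)/(9453/10000) − 1)/(2) = 81/3151 ≈ 2.5706%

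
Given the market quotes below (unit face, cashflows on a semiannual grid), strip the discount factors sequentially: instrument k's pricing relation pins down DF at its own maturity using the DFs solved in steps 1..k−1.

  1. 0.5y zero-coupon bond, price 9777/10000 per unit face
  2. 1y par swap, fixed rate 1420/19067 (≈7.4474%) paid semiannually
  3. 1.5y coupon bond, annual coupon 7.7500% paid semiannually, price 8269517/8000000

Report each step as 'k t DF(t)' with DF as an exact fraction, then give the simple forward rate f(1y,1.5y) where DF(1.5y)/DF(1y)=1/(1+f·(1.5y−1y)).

1 1/2 9777/10000
2 1 929/1000
3 3/2 231/250
f(1y,1.5y) = ((929/1000)/(231/250) − 1)/(1/2) = 5/462 ≈ 1.0823%

step 1 [0.5y] zero: DF = P = 9777/10000 ≈ 0.977700
step 2 [1y] swap r/2=710/19067: DF=(1 − 710/19067·(0.977700))/(1+710/19067) = 929/1000 ≈ 0.929000
step 3 [1.5y] bond c/2=31/800: DF=(8269517/8000000 − 31/800·(0.977700+0.929000))/(1+31/800) = 231/250 ≈ 0.924000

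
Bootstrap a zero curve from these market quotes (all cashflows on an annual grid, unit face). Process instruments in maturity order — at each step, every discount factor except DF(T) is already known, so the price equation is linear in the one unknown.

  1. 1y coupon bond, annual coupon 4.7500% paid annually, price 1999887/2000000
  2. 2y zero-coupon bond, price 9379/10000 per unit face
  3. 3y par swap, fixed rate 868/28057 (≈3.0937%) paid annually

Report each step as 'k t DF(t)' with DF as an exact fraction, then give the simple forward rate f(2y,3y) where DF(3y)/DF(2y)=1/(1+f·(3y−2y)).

1 1 4773/5000
2 2 9379/10000
3 3 2283/2500
f(2y,3y) = ((9379/10000)/(2283/2500) − 1)/(1) = 247/9132 ≈ 2.7048%

step 1 [1y] bond c/1=19/400: DF=(1999887/2000000 − 19/400·(0))/(1+19/400) = 4773/5000 ≈ 0.954600
step 2 [2y] zero: DF = P = 9379/10000 ≈ 0.937900
step 3 [3y] swap r/1=868/28057: DF=(1 − 868/28057·(0.954600+0.937900))/(1+868/28057) = 2283/2500 ≈ 0.913200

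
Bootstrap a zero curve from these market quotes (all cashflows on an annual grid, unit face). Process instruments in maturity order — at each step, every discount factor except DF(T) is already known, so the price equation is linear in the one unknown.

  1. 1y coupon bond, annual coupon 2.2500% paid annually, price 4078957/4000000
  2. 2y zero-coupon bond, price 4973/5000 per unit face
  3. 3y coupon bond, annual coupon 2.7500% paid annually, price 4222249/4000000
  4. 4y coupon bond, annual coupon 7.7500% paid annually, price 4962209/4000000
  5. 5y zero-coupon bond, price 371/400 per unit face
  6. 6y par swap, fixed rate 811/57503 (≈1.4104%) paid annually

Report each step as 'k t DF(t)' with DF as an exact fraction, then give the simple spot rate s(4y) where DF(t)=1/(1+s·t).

1 1 9973/10000
2 2 4973/5000
3 3 487/500
4 4 469/500
5 5 371/400
6 6 9189/10000
s(4y) = (1/(469/500) − 1)/(4) = 31/1876 ≈ 1.6525%

step 1 [1y] bond c/1=9/400: DF=(4078957/4000000 − 9/400·(0))/(1+9/400) = 9973/10000 ≈ 0.997300
step 2 [2y] zero: DF = P = 4973/5000 ≈ 0.994600
step 3 [3y] bond c/1=11/400: DF=(4222249/4000000 − 11/400·(0.997300+0.994600))/(1+11/400) = 487/500 ≈ 0.974000
step 4 [4y] bond c/1=31/400: DF=(4962209/4000000 − 31/400·(0.997300+0.994600+0.974000))/(1+31/400) = 469/500 ≈ 0.938000
step 5 [5y] zero: DF = P = 371/400 ≈ 0.927500
step 6 [6y] swap r/1=811/57503: DF=(1 − 811/57503·(0.997300+0.994600+0.974000+0.938000+0.927500))/(1+811/57503) = 9189/10000 ≈ 0.918900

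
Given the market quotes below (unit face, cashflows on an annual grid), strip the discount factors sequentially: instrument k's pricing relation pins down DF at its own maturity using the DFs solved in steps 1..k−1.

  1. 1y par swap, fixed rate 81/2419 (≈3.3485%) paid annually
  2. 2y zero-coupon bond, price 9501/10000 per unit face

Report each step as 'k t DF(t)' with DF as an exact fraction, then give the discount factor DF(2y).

step 1 [1y] swap r/1=81/2419: DF=(1 − 81/2419·(0))/(1+81/2419) = 2419/2500 ≈ 0.967600
step 2 [2y] zero: DF = P = 9501/10000 ≈ 0.950100

1 1 2419/2500
2 2 9501/10000
DF(2y) = 9501/10000 ≈ 0.950100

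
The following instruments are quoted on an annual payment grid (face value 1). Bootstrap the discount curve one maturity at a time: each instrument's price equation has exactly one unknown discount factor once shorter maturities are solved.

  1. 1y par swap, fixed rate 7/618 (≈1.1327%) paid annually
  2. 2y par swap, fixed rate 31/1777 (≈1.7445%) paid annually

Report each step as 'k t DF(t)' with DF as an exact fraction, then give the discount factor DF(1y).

step 1 [1y] swap r/1=7/618: DF=(1 − 7/618·(0))/(1+7/618) = 618/625 ≈ 0.988800
step 2 [2y] swap r/1=31/1777: DF=(1 − 31/1777·(0.988800))/(1+31/1777) = 9659/10000 ≈ 0.965900

1 1 618/625
2 2 9659/10000
DF(1y) = 618/625 ≈ 0.988800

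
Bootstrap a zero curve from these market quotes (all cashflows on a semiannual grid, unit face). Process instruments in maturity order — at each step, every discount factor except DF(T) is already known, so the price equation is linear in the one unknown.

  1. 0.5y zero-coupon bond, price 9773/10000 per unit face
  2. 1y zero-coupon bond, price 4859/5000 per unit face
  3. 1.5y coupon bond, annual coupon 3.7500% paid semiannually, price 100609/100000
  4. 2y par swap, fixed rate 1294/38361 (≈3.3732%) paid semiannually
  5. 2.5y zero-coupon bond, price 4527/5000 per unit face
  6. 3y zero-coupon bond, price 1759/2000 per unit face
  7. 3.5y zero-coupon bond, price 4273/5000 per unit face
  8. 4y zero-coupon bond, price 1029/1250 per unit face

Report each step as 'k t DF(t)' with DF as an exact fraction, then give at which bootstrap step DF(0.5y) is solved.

1 1/2 9773/10000
2 1 4859/5000
3 3/2 9517/10000
4 2 9353/10000
5 5/2 4527/5000
6 3 1759/2000
7 7/2 4273/5000
8 4 1029/1250
DF(0.5y) is solved at step 1

step 1 [0.5y] zero: DF = P = 9773/10000 ≈ 0.977300
step 2 [1y] zero: DF = P = 4859/5000 ≈ 0.971800
step 3 [1.5y] bond c/2=3/160: DF=(100609/100000 − 3/160·(0.977300+0.971800))/(1+3/160) = 9517/10000 ≈ 0.951700
step 4 [2y] swap r/2=647/38361: DF=(1 − 647/38361·(0.977300+0.971800+0.951700))/(1+647/38361) = 9353/10000 ≈ 0.935300
step 5 [2.5y] zero: DF = P = 4527/5000 ≈ 0.905400
step 6 [3y] zero: DF = P = 1759/2000 ≈ 0.879500
step 7 [3.5y] zero: DF = P = 4273/5000 ≈ 0.854600
step 8 [4y] zero: DF = P = 1029/1250 ≈ 0.823200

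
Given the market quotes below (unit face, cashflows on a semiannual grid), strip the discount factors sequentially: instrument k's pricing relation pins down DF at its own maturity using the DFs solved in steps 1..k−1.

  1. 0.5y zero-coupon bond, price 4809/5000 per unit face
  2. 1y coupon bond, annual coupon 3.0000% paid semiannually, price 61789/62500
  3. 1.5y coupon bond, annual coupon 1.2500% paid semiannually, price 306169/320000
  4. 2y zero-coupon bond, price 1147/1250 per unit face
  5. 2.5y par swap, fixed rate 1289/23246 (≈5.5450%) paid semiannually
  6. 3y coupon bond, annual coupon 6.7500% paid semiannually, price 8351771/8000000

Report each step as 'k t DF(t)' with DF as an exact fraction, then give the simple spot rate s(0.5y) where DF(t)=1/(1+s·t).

step 1 [0.5y] zero: DF = P = 4809/5000 ≈ 0.961800
step 2 [1y] bond c/2=3/200: DF=(61789/62500 − 3/200·(0.961800))/(1+3/200) = 4799/5000 ≈ 0.959800
step 3 [1.5y] bond c/2=1/160: DF=(306169/320000 − 1/160·(0.961800+0.959800))/(1+1/160) = 9389/10000 ≈ 0.938900
step 4 [2y] zero: DF = P = 1147/1250 ≈ 0.917600
step 5 [2.5y] swap r/2=1289/46492: DF=(1 − 1289/46492·(0.961800+0.959800+0.938900+0.917600))/(1+1289/46492) = 8711/10000 ≈ 0.871100
step 6 [3y] bond c/2=27/800: DF=(8351771/8000000 − 27/800·(0.961800+0.959800+0.938900+0.917600+0.871100))/(1+27/800) = 8581/10000 ≈ 0.858100

1 1/2 4809/5000
2 1 4799/5000
3 3/2 9389/10000
4 2 1147/1250
5 5/2 8711/10000
6 3 8581/10000
s(0.5y) = (1/(4809/5000) − 1)/(1/2) = 382/4809 ≈ 7.9434%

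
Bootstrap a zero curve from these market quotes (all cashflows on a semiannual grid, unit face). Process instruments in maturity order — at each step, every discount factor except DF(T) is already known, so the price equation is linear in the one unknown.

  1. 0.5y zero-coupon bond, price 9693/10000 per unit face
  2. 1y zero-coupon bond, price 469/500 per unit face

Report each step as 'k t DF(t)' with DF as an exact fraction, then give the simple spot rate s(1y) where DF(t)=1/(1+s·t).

step 1 [0.5y] zero: DF = P = 9693/10000 ≈ 0.969300
step 2 [1y] zero: DF = P = 469/500 ≈ 0.938000

1 1/2 9693/10000
2 1 469/500
s(1y) = (1/(469/500) − 1)/(1) = 31/469 ≈ 6.6098%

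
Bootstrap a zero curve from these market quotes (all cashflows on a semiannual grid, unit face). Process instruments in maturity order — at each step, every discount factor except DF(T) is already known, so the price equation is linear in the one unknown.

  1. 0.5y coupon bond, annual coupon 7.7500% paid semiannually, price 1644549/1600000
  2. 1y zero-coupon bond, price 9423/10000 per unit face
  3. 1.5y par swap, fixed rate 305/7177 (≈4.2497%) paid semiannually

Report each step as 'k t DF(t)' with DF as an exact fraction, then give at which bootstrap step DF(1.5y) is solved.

1 1/2 1979/2000
2 1 9423/10000
3 3/2 939/1000
DF(1.5y) is solved at step 3

step 1 [0.5y] bond c/2=31/800: DF=(1644549/1600000 − 31/800·(0))/(1+31/800) = 1979/2000 ≈ 0.989500
step 2 [1y] zero: DF = P = 9423/10000 ≈ 0.942300
step 3 [1.5y] swap r/2=305/14354: DF=(1 − 305/14354·(0.989500+0.942300))/(1+305/14354) = 939/1000 ≈ 0.939000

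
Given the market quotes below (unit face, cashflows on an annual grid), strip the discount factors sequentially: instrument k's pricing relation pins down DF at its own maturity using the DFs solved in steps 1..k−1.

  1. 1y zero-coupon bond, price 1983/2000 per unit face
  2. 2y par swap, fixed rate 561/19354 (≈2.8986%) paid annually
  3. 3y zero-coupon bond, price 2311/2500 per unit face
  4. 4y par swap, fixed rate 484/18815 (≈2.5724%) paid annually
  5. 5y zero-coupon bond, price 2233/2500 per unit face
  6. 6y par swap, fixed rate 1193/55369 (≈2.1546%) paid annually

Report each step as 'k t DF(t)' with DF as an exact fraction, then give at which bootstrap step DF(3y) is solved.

step 1 [1y] zero: DF = P = 1983/2000 ≈ 0.991500
step 2 [2y] swap r/1=561/19354: DF=(1 − 561/19354·(0.991500))/(1+561/19354) = 9439/10000 ≈ 0.943900
step 3 [3y] zero: DF = P = 2311/2500 ≈ 0.924400
step 4 [4y] swap r/1=484/18815: DF=(1 − 484/18815·(0.991500+0.943900+0.924400))/(1+484/18815) = 1129/1250 ≈ 0.903200
step 5 [5y] zero: DF = P = 2233/2500 ≈ 0.893200
step 6 [6y] swap r/1=1193/55369: DF=(1 − 1193/55369·(0.991500+0.943900+0.924400+0.903200+0.893200))/(1+1193/55369) = 8807/10000 ≈ 0.880700

1 1 1983/2000
2 2 9439/10000
3 3 2311/2500
4 4 1129/1250
5 5 2233/2500
6 6 8807/10000
DF(3y) is solved at step 3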